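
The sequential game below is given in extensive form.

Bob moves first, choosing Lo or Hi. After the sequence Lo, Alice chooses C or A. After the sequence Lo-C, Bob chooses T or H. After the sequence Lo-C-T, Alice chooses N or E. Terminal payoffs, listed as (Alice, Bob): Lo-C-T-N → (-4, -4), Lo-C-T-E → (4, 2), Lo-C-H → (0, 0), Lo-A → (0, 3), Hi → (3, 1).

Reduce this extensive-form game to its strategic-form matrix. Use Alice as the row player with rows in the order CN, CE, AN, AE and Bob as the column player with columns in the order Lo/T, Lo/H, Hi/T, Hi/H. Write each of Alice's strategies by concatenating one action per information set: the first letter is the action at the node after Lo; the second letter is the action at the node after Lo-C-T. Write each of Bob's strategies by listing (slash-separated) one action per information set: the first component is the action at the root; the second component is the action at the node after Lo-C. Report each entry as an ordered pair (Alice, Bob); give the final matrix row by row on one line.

CN: (-4,-4) (0,0) (3,1) (3,1) | CE: (4,2) (0,0) (3,1) (3,1) | AN: (0,3) (0,3) (3,1) (3,1) | AE: (0,3) (0,3) (3,1) (3,1)

         Lo/T     Lo/H     Hi/T     Hi/H
  CN  (-4,-4)    (0,0)    (3,1)    (3,1)
  CE    (4,2)    (0,0)    (3,1)    (3,1)
  AN    (0,3)    (0,3)    (3,1)    (3,1)
  AE    (0,3)    (0,3)    (3,1)    (3,1)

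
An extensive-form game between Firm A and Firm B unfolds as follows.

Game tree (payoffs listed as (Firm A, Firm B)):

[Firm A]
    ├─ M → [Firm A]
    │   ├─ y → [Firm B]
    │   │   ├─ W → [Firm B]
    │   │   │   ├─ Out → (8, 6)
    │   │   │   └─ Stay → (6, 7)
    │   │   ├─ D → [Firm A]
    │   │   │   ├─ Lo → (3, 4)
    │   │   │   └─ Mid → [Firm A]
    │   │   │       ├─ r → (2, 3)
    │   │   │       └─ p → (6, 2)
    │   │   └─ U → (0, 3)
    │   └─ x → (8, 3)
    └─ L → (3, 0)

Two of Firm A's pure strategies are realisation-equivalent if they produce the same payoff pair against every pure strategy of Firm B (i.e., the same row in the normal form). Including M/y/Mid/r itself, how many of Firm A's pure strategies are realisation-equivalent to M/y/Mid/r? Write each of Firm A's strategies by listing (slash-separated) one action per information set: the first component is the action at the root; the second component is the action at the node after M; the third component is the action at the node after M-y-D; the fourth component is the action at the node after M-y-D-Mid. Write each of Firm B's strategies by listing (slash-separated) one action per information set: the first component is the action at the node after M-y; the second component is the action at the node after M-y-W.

1

Row for M/y/Mid/r (columns W/Out, W/Stay, D/Out, D/Stay, U/Out, U/Stay): (8,6) (6,7) (2,3) (2,3) (0,3) (0,3).
Every one of Firm A's information sets is on the play path for some reply by Firm B when Firm A follows M/y/Mid/r.
Changing the action at any of them therefore changes at least one column, so only M/y/Mid/r itself gives this row.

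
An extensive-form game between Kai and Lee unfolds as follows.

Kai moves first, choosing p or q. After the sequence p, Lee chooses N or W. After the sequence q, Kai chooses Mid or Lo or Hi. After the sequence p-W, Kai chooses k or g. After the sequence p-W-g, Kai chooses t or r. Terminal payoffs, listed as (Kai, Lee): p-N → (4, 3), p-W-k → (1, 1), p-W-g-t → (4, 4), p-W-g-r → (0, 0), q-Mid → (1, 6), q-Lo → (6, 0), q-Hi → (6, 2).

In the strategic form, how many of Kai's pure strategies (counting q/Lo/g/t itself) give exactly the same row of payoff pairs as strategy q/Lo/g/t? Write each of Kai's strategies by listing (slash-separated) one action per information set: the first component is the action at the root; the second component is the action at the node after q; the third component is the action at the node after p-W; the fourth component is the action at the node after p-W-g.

4

Row for q/Lo/g/t (columns N, W): (6,0) (6,0).
Under q/Lo/g/t, Kai's choice at the node after p-W and at the node after p-W-g can never be reached regardless of what Lee does, so varying those choices leaves every outcome unchanged.
Holding the reachable choices fixed and varying the unreachable ones freely already gives 2 × 2 = 4 equivalent strategies.
No other strategy reproduces this row, so those 4 are the full class: q/Lo/k/t, q/Lo/k/r, q/Lo/g/t, q/Lo/g/r.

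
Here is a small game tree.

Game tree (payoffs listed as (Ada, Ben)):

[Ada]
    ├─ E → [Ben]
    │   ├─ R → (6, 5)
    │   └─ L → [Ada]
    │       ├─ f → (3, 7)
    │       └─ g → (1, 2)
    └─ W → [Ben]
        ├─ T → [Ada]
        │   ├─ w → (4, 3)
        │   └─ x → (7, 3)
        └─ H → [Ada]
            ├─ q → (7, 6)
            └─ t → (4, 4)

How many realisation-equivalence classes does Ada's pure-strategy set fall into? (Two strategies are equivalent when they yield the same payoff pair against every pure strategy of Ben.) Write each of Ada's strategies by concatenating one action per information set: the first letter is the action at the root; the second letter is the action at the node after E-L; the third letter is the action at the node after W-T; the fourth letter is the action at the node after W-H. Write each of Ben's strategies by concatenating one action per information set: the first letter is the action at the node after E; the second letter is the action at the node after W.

6

Ada has 16 pure strategies: Efwq, Efwt, Efxq, Efxt, Egwq, Egwt, Egxq, Egxt, Wfwq, Wfwt, Wfxq, Wfxt, Wgwq, Wgwt, Wgxq, Wgxt. Columns: RT, RH, LT, LH.
{Efwq, Efwt, Efxq, Efxt} → row (6,5) (6,5) (3,7) (3,7)
{Egwq, Egwt, Egxq, Egxt} → row (6,5) (6,5) (1,2) (1,2)
{Wfwq, Wgwq} → row (4,3) (7,6) (4,3) (7,6)
{Wfwt, Wgwt} → row (4,3) (4,4) (4,3) (4,4)
{Wfxq, Wgxq} → row (7,3) (7,6) (7,3) (7,6)
{Wfxt, Wgxt} → row (7,3) (4,4) (7,3) (4,4)
That's 6 distinct rows out of 16 strategies.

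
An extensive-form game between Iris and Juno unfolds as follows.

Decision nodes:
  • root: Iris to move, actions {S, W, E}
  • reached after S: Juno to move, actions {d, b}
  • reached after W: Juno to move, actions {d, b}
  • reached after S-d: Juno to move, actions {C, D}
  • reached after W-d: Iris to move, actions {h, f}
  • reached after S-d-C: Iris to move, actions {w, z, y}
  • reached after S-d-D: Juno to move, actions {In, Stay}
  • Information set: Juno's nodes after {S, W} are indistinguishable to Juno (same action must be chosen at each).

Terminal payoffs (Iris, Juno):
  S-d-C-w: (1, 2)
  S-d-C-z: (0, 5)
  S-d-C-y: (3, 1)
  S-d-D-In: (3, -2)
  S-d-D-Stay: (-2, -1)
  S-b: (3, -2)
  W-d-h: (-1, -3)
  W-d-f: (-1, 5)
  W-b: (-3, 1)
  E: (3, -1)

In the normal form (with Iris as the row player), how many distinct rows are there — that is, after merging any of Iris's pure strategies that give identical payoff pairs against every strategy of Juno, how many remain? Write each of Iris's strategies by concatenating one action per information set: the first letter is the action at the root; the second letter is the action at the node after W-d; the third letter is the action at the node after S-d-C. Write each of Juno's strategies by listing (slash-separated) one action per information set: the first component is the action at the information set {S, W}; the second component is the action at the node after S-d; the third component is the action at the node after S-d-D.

6

Iris has 18 pure strategies: Shw, Shz, Shy, Sfw, Sfz, Sfy, Whw, Whz, Why, Wfw, Wfz, Wfy, Ehw, Ehz, Ehy, Efw, Efz, Efy. Columns: d/C/In, d/C/Stay, d/D/In, d/D/Stay, b/C/In, b/C/Stay, b/D/In, b/D/Stay.
{Shw, Sfw} → row (1,2) (1,2) (3,-2) (-2,-1) (3,-2) (3,-2) (3,-2) (3,-2)
{Shz, Sfz} → row (0,5) (0,5) (3,-2) (-2,-1) (3,-2) (3,-2) (3,-2) (3,-2)
{Shy, Sfy} → row (3,1) (3,1) (3,-2) (-2,-1) (3,-2) (3,-2) (3,-2) (3,-2)
{Whw, Whz, Why} → row (-1,-3) (-1,-3) (-1,-3) (-1,-3) (-3,1) (-3,1) (-3,1) (-3,1)
{Wfw, Wfz, Wfy} → row (-1,5) (-1,5) (-1,5) (-1,5) (-3,1) (-3,1) (-3,1) (-3,1)
{Ehw, Ehz, Ehy, Efw, Efz, Efy} → row (3,-1) (3,-1) (3,-1) (3,-1) (3,-1) (3,-1) (3,-1) (3,-1)
That's 6 distinct rows out of 18 strategies.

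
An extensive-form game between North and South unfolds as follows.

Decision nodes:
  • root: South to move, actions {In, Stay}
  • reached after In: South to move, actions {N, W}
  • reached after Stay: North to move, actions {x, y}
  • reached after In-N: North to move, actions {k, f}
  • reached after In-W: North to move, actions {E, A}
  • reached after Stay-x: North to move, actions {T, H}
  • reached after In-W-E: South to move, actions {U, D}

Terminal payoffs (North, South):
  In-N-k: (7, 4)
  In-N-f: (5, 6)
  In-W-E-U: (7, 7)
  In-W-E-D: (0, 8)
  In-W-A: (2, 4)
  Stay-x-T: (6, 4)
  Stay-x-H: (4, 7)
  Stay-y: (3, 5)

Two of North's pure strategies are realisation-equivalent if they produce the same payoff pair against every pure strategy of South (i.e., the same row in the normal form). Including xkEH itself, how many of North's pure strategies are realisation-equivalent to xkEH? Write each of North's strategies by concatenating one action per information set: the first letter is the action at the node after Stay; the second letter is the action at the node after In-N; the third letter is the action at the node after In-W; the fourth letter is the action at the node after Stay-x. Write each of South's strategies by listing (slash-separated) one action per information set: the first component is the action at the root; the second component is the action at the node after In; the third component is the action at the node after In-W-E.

1

Row for xkEH (columns In/N/U, In/N/D, In/W/U, In/W/D, Stay/N/U, Stay/N/D, Stay/W/U, Stay/W/D): (7,4) (7,4) (7,7) (0,8) (4,7) (4,7) (4,7) (4,7).
Every one of North's information sets is on the play path for some reply by South when North follows xkEH.
Changing the action at any of them therefore changes at least one column, so only xkEH itself gives this row.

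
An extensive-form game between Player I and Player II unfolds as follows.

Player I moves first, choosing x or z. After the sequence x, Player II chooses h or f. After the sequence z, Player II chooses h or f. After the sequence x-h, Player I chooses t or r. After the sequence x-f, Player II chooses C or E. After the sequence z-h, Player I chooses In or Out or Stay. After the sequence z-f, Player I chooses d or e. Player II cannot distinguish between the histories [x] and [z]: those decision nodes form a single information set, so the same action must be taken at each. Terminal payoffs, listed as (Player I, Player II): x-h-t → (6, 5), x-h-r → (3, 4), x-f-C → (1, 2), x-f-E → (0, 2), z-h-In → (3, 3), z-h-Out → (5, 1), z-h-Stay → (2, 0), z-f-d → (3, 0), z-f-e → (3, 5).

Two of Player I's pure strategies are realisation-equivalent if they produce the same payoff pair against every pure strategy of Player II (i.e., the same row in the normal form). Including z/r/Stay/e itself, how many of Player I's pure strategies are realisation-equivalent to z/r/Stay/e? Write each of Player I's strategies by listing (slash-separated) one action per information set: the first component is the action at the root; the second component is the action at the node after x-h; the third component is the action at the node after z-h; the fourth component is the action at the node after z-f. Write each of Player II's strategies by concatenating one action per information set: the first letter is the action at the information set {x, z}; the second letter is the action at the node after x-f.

2

Row for z/r/Stay/e (columns hC, hE, fC, fE): (2,0) (2,0) (3,5) (3,5).
Under z/r/Stay/e, Player I's choice at the node after x-h can never be reached regardless of what Player II does, so varying those choices leaves every outcome unchanged.
Holding the reachable choices fixed and varying the unreachable one freely already gives 2 equivalent strategies.
No other strategy reproduces this row, so those 2 are the full class: z/t/Stay/e, z/r/Stay/e.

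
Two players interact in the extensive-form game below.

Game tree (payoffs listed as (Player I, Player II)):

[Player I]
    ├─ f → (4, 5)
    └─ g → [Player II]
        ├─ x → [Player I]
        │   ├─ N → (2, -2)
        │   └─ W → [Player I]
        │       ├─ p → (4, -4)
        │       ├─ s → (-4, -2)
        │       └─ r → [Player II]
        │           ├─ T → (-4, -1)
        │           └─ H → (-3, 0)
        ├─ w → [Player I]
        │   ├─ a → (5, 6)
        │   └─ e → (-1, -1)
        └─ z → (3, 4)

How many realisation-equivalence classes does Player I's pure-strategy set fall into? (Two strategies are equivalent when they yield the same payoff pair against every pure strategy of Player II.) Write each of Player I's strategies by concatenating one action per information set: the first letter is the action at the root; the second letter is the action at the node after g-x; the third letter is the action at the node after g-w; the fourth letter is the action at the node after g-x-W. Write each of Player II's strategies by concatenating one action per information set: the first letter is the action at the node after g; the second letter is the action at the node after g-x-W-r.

Player I has 24 pure strategies: fNap, fNas, fNar, fNep, fNes, fNer, fWap, fWas, fWar, fWep, fWes, fWer, gNap, gNas, gNar, gNep, gNes, gNer, gWap, gWas, gWar, gWep, gWes, gWer. Columns: xT, xH, wT, wH, zT, zH.
{fNap, fNas, fNar, fNep, fNes, fNer, fWap, fWas, fWar, fWep, fWes, fWer} → row (4,5) (4,5) (4,5) (4,5) (4,5) (4,5)
{gNap, gNas, gNar} → row (2,-2) (2,-2) (5,6) (5,6) (3,4) (3,4)
{gNep, gNes, gNer} → row (2,-2) (2,-2) (-1,-1) (-1,-1) (3,4) (3,4)
{gWap} → row (4,-4) (4,-4) (5,6) (5,6) (3,4) (3,4)
{gWas} → row (-4,-2) (-4,-2) (5,6) (5,6) (3,4) (3,4)
{gWar} → row (-4,-1) (-3,0) (5,6) (5,6) (3,4) (3,4)
{gWep} → row (4,-4) (4,-4) (-1,-1) (-1,-1) (3,4) (3,4)
{gWes} → row (-4,-2) (-4,-2) (-1,-1) (-1,-1) (3,4) (3,4)
{gWer} → row (-4,-1) (-3,0) (-1,-1) (-1,-1) (3,4) (3,4)
That's 9 distinct rows out of 24 strategies.

9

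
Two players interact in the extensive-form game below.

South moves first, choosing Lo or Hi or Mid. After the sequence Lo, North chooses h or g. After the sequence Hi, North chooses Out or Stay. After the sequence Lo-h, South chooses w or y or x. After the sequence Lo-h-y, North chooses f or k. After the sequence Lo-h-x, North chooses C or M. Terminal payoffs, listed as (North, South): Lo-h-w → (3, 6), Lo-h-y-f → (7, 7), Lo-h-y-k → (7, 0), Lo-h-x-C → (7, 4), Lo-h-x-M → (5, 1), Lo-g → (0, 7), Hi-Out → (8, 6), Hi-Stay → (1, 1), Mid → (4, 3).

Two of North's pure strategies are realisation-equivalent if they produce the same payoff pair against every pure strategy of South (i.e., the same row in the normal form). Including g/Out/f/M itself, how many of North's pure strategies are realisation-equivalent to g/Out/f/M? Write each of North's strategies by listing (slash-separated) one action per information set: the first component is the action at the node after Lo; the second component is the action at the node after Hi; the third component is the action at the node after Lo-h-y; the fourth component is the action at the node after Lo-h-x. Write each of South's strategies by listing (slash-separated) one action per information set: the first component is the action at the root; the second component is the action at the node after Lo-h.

4

Row for g/Out/f/M (columns Lo/w, Lo/y, Lo/x, Hi/w, Hi/y, Hi/x, Mid/w, Mid/y, Mid/x): (0,7) (0,7) (0,7) (8,6) (8,6) (8,6) (4,3) (4,3) (4,3).
Under g/Out/f/M, North's choice at the node after Lo-h-y and at the node after Lo-h-x can never be reached regardless of what South does, so varying those choices leaves every outcome unchanged.
Holding the reachable choices fixed and varying the unreachable ones freely already gives 2 × 2 = 4 equivalent strategies.
No other strategy reproduces this row, so those 4 are the full class: g/Out/f/C, g/Out/f/M, g/Out/k/C, g/Out/k/M.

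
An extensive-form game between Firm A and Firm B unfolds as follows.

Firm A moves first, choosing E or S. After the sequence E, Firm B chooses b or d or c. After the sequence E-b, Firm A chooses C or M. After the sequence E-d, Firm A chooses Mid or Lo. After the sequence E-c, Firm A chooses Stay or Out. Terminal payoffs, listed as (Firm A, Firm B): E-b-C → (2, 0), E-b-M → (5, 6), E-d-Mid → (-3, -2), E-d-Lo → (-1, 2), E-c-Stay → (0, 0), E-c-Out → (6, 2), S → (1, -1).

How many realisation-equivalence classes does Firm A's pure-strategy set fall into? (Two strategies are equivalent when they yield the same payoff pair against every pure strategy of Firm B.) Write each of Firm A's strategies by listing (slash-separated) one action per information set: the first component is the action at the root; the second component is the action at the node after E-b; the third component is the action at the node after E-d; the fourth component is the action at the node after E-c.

Firm A has 16 pure strategies: E/C/Mid/Stay, E/C/Mid/Out, E/C/Lo/Stay, E/C/Lo/Out, E/M/Mid/Stay, E/M/Mid/Out, E/M/Lo/Stay, E/M/Lo/Out, S/C/Mid/Stay, S/C/Mid/Out, S/C/Lo/Stay, S/C/Lo/Out, S/M/Mid/Stay, S/M/Mid/Out, S/M/Lo/Stay, S/M/Lo/Out. Columns: b, d, c.
{E/C/Mid/Stay} → row (2,0) (-3,-2) (0,0)
{E/C/Mid/Out} → row (2,0) (-3,-2) (6,2)
{E/C/Lo/Stay} → row (2,0) (-1,2) (0,0)
{E/C/Lo/Out} → row (2,0) (-1,2) (6,2)
{E/M/Mid/Stay} → row (5,6) (-3,-2) (0,0)
{E/M/Mid/Out} → row (5,6) (-3,-2) (6,2)
{E/M/Lo/Stay} → row (5,6) (-1,2) (0,0)
{E/M/Lo/Out} → row (5,6) (-1,2) (6,2)
{S/C/Mid/Stay, S/C/Mid/Out, S/C/Lo/Stay, S/C/Lo/Out, S/M/Mid/Stay, S/M/Mid/Out, S/M/Lo/Stay, S/M/Lo/Out} → row (1,-1) (1,-1) (1,-1)
That's 9 distinct rows out of 16 strategies.

9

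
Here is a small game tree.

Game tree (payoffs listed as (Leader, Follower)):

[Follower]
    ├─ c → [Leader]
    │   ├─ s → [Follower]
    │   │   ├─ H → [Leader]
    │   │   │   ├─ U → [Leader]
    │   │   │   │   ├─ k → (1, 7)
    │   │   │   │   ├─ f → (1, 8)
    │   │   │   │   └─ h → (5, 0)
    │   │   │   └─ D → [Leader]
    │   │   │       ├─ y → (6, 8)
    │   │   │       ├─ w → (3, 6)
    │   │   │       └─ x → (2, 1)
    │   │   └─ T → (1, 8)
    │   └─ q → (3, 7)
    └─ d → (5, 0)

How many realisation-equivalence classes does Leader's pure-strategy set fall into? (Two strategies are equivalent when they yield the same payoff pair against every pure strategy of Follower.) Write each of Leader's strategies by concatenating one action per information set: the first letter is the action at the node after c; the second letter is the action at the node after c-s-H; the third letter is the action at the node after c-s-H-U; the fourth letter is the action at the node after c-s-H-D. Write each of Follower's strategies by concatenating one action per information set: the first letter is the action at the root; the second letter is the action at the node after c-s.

Leader has 36 pure strategies: sUky, sUkw, sUkx, sUfy, sUfw, sUfx, sUhy, sUhw, sUhx, sDky, sDkw, sDkx, sDfy, sDfw, sDfx, sDhy, sDhw, sDhx, qUky, qUkw, qUkx, qUfy, qUfw, qUfx, qUhy, qUhw, qUhx, qDky, qDkw, qDkx, qDfy, qDfw, qDfx, qDhy, qDhw, qDhx. Columns: cH, cT, dH, dT.
{sUky, sUkw, sUkx} → row (1,7) (1,8) (5,0) (5,0)
{sUfy, sUfw, sUfx} → row (1,8) (1,8) (5,0) (5,0)
{sUhy, sUhw, sUhx} → row (5,0) (1,8) (5,0) (5,0)
{sDky, sDfy, sDhy} → row (6,8) (1,8) (5,0) (5,0)
{sDkw, sDfw, sDhw} → row (3,6) (1,8) (5,0) (5,0)
{sDkx, sDfx, sDhx} → row (2,1) (1,8) (5,0) (5,0)
{qUky, qUkw, qUkx, qUfy, qUfw, qUfx, qUhy, qUhw, qUhx, qDky, qDkw, qDkx, qDfy, qDfw, qDfx, qDhy, qDhw, qDhx} → row (3,7) (3,7) (5,0) (5,0)
That's 7 distinct rows out of 36 strategies.

7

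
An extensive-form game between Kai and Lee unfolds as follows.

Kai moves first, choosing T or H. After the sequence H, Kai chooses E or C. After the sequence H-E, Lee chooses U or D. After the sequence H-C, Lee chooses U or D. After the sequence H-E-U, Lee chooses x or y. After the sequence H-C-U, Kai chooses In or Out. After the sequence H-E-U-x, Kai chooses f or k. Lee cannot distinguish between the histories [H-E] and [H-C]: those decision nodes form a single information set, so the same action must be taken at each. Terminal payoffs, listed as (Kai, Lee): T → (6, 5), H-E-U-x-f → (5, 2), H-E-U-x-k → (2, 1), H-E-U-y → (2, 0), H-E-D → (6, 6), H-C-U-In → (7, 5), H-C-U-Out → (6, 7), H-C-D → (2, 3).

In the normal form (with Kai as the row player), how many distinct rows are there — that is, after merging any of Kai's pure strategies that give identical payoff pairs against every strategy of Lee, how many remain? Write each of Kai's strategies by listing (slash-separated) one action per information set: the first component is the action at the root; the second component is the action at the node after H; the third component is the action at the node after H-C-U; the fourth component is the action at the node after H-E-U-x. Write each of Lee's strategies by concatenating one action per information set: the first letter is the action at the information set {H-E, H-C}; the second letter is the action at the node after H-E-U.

5

Kai has 16 pure strategies: T/E/In/f, T/E/In/k, T/E/Out/f, T/E/Out/k, T/C/In/f, T/C/In/k, T/C/Out/f, T/C/Out/k, H/E/In/f, H/E/In/k, H/E/Out/f, H/E/Out/k, H/C/In/f, H/C/In/k, H/C/Out/f, H/C/Out/k. Columns: Ux, Uy, Dx, Dy.
{T/E/In/f, T/E/In/k, T/E/Out/f, T/E/Out/k, T/C/In/f, T/C/In/k, T/C/Out/f, T/C/Out/k} → row (6,5) (6,5) (6,5) (6,5)
{H/E/In/f, H/E/Out/f} → row (5,2) (2,0) (6,6) (6,6)
{H/E/In/k, H/E/Out/k} → row (2,1) (2,0) (6,6) (6,6)
{H/C/In/f, H/C/In/k} → row (7,5) (7,5) (2,3) (2,3)
{H/C/Out/f, H/C/Out/k} → row (6,7) (6,7) (2,3) (2,3)
That's 5 distinct rows out of 16 strategies.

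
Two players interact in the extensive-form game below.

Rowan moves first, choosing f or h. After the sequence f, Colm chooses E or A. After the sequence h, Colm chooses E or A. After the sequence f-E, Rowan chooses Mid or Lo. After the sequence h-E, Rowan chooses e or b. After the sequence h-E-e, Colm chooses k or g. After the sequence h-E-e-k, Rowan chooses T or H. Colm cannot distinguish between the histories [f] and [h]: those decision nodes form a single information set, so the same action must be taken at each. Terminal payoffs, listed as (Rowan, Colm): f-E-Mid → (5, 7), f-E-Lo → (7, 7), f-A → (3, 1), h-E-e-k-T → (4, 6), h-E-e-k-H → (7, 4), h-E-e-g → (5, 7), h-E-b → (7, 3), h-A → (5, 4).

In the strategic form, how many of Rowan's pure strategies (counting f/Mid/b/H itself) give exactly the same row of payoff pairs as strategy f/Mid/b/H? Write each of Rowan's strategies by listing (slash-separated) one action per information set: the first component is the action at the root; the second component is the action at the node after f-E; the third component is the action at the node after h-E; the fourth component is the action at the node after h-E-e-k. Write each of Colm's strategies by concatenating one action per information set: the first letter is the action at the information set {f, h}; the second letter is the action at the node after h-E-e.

4

Row for f/Mid/b/H (columns Ek, Eg, Ak, Ag): (5,7) (5,7) (3,1) (3,1).
Under f/Mid/b/H, Rowan's choice at the node after h-E and at the node after h-E-e-k can never be reached regardless of what Colm does, so varying those choices leaves every outcome unchanged.
Holding the reachable choices fixed and varying the unreachable ones freely already gives 2 × 2 = 4 equivalent strategies.
No other strategy reproduces this row, so those 4 are the full class: f/Mid/e/T, f/Mid/e/H, f/Mid/b/T, f/Mid/b/H.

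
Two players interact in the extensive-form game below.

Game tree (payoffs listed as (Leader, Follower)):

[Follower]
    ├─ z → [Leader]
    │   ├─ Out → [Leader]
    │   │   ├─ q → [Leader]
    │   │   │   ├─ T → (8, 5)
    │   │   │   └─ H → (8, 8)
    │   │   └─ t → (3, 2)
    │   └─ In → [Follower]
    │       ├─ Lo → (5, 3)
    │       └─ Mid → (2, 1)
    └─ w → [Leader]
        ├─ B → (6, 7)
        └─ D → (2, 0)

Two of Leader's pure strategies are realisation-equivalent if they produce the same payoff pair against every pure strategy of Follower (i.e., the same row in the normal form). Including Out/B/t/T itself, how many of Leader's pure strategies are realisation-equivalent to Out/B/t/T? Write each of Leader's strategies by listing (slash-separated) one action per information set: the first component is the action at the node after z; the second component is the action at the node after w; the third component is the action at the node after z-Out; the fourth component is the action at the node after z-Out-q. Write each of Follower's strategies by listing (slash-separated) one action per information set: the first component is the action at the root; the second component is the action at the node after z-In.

2

Row for Out/B/t/T (columns z/Lo, z/Mid, w/Lo, w/Mid): (3,2) (3,2) (6,7) (6,7).
Under Out/B/t/T, Leader's choice at the node after z-Out-q can never be reached regardless of what Follower does, so varying those choices leaves every outcome unchanged.
Holding the reachable choices fixed and varying the unreachable one freely already gives 2 equivalent strategies.
No other strategy reproduces this row, so those 2 are the full class: Out/B/t/T, Out/B/t/H.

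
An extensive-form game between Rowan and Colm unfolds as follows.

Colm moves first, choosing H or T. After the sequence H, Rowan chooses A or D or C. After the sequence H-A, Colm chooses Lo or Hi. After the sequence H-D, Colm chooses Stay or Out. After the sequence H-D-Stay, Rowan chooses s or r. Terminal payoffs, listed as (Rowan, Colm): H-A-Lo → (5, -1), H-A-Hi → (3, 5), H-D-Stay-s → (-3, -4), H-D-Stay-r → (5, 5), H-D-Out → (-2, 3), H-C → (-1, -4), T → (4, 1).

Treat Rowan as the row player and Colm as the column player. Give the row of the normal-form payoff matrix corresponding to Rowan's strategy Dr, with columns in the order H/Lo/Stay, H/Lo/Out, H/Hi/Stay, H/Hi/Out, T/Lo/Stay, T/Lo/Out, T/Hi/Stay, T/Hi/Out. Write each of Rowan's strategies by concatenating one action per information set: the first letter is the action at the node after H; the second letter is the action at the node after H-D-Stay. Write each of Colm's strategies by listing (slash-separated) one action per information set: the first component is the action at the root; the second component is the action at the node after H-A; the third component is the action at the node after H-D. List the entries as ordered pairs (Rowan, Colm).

vs H/Lo/Stay: Colm plays H → Rowan plays D at [H] → Colm plays Stay at [H-D] → Rowan plays r at [H-D-Stay] → (5, 5)
vs H/Lo/Out: Colm plays H → Rowan plays D at [H] → Colm plays Out at [H-D] → (-2, 3)
vs H/Hi/Stay: Colm plays H → Rowan plays D at [H] → Colm plays Stay at [H-D] → Rowan plays r at [H-D-Stay] → (5, 5)
vs H/Hi/Out: Colm plays H → Rowan plays D at [H] → Colm plays Out at [H-D] → (-2, 3)
vs T/Lo/Stay: Colm plays T → (4, 1)
vs T/Lo/Out: Colm plays T → (4, 1)
vs T/Hi/Stay: Colm plays T → (4, 1)
vs T/Hi/Out: Colm plays T → (4, 1)

(5,5) (-2,3) (5,5) (-2,3) (4,1) (4,1) (4,1) (4,1)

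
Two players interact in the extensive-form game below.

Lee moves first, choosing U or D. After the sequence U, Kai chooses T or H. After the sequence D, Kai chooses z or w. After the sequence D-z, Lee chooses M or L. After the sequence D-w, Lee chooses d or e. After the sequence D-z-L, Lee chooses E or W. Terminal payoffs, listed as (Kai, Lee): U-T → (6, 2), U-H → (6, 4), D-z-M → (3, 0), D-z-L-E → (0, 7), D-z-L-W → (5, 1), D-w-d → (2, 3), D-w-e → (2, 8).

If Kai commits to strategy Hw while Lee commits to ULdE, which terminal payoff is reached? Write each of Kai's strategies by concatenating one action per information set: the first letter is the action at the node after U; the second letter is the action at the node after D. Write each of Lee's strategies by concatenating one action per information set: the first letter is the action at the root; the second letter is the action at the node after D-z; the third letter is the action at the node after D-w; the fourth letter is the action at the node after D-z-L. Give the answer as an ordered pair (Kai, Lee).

Trace the play path from the root:
  Lee plays U
  Kai plays H at [U]
→ terminal payoff (6, 4).
(Kai's choice at the node after D is never reached on this path, so it doesn't affect the outcome.)

(6, 4)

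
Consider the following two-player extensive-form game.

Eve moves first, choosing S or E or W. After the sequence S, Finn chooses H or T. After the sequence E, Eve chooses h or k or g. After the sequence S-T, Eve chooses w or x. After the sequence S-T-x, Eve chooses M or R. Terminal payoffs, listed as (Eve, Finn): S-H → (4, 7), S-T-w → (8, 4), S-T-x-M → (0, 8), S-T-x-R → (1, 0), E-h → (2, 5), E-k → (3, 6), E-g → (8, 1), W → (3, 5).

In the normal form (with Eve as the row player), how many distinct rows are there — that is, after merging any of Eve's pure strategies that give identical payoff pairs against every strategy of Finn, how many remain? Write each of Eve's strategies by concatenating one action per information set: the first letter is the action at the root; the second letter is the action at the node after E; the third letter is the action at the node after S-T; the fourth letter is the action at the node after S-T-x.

7

Eve has 36 pure strategies: ShwM, ShwR, ShxM, ShxR, SkwM, SkwR, SkxM, SkxR, SgwM, SgwR, SgxM, SgxR, EhwM, EhwR, EhxM, EhxR, EkwM, EkwR, EkxM, EkxR, EgwM, EgwR, EgxM, EgxR, WhwM, WhwR, WhxM, WhxR, WkwM, WkwR, WkxM, WkxR, WgwM, WgwR, WgxM, WgxR. Columns: H, T.
{ShwM, ShwR, SkwM, SkwR, SgwM, SgwR} → row (4,7) (8,4)
{ShxM, SkxM, SgxM} → row (4,7) (0,8)
{ShxR, SkxR, SgxR} → row (4,7) (1,0)
{EhwM, EhwR, EhxM, EhxR} → row (2,5) (2,5)
{EkwM, EkwR, EkxM, EkxR} → row (3,6) (3,6)
{EgwM, EgwR, EgxM, EgxR} → row (8,1) (8,1)
{WhwM, WhwR, WhxM, WhxR, WkwM, WkwR, WkxM, WkxR, WgwM, WgwR, WgxM, WgxR} → row (3,5) (3,5)
That's 7 distinct rows out of 36 strategies.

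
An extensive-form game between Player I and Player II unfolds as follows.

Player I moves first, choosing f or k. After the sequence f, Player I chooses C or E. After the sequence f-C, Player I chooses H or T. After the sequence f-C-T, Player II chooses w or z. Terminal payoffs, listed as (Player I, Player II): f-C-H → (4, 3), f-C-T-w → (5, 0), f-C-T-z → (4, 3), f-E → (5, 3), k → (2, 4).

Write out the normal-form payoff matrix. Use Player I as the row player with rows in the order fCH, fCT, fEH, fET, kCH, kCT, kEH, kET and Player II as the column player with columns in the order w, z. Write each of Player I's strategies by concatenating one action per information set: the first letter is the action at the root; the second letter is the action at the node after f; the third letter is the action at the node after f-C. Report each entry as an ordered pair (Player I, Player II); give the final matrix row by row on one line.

fCH: (4,3) (4,3) | fCT: (5,0) (4,3) | fEH: (5,3) (5,3) | fET: (5,3) (5,3) | kCH: (2,4) (2,4) | kCT: (2,4) (2,4) | kEH: (2,4) (2,4) | kET: (2,4) (2,4)

            w        z
 fCH    (4,3)    (4,3)
 fCT    (5,0)    (4,3)
 fEH    (5,3)    (5,3)
 fET    (5,3)    (5,3)
 kCH    (2,4)    (2,4)
 kCT    (2,4)    (2,4)
 kEH    (2,4)    (2,4)
 kET    (2,4)    (2,4)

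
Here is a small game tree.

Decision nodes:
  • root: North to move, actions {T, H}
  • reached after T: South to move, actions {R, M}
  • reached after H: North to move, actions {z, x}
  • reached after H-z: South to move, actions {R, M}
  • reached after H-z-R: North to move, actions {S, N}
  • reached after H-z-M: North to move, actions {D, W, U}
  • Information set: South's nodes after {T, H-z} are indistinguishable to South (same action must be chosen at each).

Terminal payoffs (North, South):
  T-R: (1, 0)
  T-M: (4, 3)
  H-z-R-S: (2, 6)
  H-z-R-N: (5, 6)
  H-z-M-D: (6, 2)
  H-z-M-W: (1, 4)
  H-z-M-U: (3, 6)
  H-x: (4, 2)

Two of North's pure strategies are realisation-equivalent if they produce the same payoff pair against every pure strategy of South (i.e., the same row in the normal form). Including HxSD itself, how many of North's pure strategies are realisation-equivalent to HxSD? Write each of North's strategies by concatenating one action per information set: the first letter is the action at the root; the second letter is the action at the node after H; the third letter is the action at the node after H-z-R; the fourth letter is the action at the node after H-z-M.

6

Row for HxSD (columns R, M): (4,2) (4,2).
Under HxSD, North's choice at the node after H-z-R and at the node after H-z-M can never be reached regardless of what South does, so varying those choices leaves every outcome unchanged.
Holding the reachable choices fixed and varying the unreachable ones freely already gives 2 × 3 = 6 equivalent strategies.
No other strategy reproduces this row, so those 6 are the full class: HxSD, HxSW, HxSU, HxND, HxNW, HxNU.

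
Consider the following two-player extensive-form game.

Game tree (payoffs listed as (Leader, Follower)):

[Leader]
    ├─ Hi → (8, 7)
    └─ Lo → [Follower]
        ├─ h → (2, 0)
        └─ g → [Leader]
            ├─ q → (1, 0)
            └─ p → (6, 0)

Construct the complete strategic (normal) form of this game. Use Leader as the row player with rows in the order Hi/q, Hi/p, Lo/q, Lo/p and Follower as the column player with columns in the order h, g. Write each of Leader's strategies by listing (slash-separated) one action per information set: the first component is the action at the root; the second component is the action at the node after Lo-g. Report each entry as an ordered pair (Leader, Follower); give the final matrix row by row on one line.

Hi/q: (8,7) (8,7) | Hi/p: (8,7) (8,7) | Lo/q: (2,0) (1,0) | Lo/p: (2,0) (6,0)

Row Hi/q: h→(8,7), g→(8,7)
Row Hi/p: h→(8,7), g→(8,7)
Row Lo/q: h→(2,0), g→(1,0)
Row Lo/p: h→(2,0), g→(6,0)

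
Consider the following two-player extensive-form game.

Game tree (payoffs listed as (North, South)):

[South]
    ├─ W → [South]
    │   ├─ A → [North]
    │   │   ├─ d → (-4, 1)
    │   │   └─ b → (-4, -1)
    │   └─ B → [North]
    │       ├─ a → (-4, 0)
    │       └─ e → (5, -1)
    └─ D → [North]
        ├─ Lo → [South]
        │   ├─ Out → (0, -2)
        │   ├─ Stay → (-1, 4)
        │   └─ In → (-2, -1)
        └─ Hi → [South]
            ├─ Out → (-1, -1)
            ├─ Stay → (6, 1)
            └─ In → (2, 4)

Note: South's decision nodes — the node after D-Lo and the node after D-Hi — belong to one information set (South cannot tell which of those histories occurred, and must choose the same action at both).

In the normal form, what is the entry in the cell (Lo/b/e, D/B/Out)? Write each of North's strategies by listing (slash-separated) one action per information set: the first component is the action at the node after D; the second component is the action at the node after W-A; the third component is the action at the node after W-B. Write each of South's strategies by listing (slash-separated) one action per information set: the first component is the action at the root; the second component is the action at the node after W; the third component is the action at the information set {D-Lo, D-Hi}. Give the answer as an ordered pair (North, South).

Trace the play path from the root:
  South plays D
  North plays Lo at [D]
  South plays Out at [D-Lo]
→ terminal payoff (0, -2).
(North's choice at the node after W-A is never reached on this path, so it doesn't affect the outcome.)

(0, -2)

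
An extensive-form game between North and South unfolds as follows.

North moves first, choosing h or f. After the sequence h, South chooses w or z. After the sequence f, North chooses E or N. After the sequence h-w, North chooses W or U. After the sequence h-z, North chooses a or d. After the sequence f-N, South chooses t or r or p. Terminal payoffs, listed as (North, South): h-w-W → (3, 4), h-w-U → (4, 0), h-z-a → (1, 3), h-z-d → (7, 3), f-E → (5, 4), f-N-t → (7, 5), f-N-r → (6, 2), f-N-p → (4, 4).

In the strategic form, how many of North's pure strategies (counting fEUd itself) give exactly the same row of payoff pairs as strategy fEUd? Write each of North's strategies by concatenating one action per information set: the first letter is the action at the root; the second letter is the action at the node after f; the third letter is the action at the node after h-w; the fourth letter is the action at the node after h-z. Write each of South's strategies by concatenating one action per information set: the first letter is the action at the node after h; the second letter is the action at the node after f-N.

4

Row for fEUd (columns wt, wr, wp, zt, zr, zp): (5,4) (5,4) (5,4) (5,4) (5,4) (5,4).
Under fEUd, North's choice at the node after h-w and at the node after h-z can never be reached regardless of what South does, so varying those choices leaves every outcome unchanged.
Holding the reachable choices fixed and varying the unreachable ones freely already gives 2 × 2 = 4 equivalent strategies.
No other strategy reproduces this row, so those 4 are the full class: fEWa, fEWd, fEUa, fEUd.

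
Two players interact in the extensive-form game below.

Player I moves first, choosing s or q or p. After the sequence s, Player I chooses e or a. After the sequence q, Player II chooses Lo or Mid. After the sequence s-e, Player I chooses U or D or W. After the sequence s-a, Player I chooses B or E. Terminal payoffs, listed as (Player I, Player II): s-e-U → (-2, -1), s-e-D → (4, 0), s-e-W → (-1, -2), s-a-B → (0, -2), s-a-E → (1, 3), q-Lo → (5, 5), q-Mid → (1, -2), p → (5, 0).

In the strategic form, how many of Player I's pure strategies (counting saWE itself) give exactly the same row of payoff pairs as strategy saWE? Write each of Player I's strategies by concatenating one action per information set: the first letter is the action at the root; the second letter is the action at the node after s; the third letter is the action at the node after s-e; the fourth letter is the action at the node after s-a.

3

Row for saWE (columns Lo, Mid): (1,3) (1,3).
Under saWE, Player I's choice at the node after s-e can never be reached regardless of what Player II does, so varying those choices leaves every outcome unchanged.
Holding the reachable choices fixed and varying the unreachable one freely already gives 3 equivalent strategies.
No other strategy reproduces this row, so those 3 are the full class: saUE, saDE, saWE.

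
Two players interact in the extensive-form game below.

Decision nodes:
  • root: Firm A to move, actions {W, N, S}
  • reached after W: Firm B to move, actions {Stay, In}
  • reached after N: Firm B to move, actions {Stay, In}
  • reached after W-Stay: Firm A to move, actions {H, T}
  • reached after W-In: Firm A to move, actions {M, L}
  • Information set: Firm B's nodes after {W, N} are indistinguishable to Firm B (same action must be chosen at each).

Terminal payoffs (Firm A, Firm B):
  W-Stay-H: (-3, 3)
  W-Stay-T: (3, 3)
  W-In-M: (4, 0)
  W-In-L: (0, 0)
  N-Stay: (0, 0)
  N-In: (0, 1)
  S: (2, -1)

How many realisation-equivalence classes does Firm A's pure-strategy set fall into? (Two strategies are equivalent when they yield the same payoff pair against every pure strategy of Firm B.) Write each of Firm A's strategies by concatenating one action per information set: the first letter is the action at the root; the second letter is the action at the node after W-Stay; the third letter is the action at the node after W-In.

6

Firm A has 12 pure strategies: WHM, WHL, WTM, WTL, NHM, NHL, NTM, NTL, SHM, SHL, STM, STL. Columns: Stay, In.
{WHM} → row (-3,3) (4,0)
{WHL} → row (-3,3) (0,0)
{WTM} → row (3,3) (4,0)
{WTL} → row (3,3) (0,0)
{NHM, NHL, NTM, NTL} → row (0,0) (0,1)
{SHM, SHL, STM, STL} → row (2,-1) (2,-1)
That's 6 distinct rows out of 12 strategies.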